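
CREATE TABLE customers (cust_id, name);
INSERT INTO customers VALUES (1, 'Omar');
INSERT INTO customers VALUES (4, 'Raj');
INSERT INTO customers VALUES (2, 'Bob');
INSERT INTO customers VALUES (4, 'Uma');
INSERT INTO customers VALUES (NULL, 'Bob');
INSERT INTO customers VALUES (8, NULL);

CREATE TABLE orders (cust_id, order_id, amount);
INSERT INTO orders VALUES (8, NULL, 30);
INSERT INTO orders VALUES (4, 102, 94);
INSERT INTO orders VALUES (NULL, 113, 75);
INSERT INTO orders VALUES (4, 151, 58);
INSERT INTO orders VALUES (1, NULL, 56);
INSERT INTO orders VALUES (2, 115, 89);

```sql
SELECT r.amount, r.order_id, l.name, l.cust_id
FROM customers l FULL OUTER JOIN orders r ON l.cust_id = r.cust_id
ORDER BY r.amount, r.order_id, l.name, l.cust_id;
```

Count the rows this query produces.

9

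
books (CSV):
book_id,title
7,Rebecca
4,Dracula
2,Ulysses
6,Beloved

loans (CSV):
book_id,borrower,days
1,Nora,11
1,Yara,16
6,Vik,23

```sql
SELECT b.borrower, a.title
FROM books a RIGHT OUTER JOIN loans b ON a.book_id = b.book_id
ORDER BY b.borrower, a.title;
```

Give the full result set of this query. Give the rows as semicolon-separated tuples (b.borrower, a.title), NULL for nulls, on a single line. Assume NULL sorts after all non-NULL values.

RIGHT JOIN keeps every row from `loans`; unmatched rows get NULL for `books`'s columns.
Matching on a.book_id = b.book_id.
- book_id=7: no matching b row.
- book_id=4: no matching b row.
- book_id=2: no matching b row.
- book_id=6: 1 matching b row(s), so 1 row(s) emitted.
- plus 2 unmatched b row(s), each kept with NULL a columns.
After projecting and ordering:
b.borrower | a.title
Nora | NULL
Vik | Beloved
Yara | NULL

(Nora, NULL); (Vik, Beloved); (Yara, NULL)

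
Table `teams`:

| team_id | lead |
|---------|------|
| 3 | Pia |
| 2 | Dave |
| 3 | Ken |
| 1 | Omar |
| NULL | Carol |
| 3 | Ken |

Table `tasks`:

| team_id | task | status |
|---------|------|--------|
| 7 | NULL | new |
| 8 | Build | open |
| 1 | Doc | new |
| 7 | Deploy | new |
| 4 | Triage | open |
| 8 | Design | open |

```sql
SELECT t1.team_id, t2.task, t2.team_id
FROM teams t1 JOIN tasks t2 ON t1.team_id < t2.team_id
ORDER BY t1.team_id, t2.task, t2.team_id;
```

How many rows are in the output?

25

INNER JOIN keeps only pairs where the ON condition holds.
Matching on t1.team_id < t2.team_id. A NULL in a compared column never satisfies the condition.
Matched pairs: 25.
Total: 25 rows.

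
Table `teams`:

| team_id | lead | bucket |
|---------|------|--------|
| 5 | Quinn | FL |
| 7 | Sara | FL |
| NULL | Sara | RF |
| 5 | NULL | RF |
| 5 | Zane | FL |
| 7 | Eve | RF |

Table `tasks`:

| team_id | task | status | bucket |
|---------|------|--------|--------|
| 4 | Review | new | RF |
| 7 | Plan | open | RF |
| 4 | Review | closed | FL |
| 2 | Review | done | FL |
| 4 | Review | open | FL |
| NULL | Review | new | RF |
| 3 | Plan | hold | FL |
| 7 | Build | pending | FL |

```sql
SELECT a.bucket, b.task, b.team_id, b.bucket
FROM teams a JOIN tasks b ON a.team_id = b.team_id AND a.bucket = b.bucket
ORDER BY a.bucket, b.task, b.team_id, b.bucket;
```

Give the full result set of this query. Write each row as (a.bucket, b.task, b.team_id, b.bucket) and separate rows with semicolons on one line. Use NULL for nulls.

INNER JOIN keeps only pairs where the ON condition holds.
Matching on a.team_id = b.team_id AND a.bucket = b.bucket. A NULL in a compared column never satisfies the condition.
Matched pairs: 2.

(FL, Build, 7, FL); (RF, Plan, 7, RF)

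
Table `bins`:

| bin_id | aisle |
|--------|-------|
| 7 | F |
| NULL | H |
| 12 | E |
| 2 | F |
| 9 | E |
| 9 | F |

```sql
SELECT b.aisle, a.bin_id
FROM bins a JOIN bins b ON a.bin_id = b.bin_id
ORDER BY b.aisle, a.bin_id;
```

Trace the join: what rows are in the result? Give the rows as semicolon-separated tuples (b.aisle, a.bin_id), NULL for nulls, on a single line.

INNER JOIN keeps only pairs where the ON condition holds.
Matching on a.bin_id = b.bin_id. A NULL in a compared column never satisfies the condition.
Matched pairs: 7.

(E, 9); (E, 9); (E, 12); (F, 2); (F, 7); (F, 9); (F, 9)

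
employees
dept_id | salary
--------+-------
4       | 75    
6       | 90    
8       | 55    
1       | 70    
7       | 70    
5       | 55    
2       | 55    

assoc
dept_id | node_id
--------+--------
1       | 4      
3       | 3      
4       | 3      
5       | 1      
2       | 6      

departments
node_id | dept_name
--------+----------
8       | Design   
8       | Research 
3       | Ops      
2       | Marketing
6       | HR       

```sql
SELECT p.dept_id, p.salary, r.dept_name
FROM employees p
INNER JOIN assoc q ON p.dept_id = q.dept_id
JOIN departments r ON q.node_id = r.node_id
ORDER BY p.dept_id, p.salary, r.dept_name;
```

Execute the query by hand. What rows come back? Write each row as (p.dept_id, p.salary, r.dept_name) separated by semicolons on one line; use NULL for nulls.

Evaluate left to right. First `employees p INNER JOIN assoc q` on dept_id: 4 row(s).
Then INNER JOIN `departments r` on node_id: keep only rows whose q.node_id appears in r.

(2, 55, HR); (4, 75, Ops)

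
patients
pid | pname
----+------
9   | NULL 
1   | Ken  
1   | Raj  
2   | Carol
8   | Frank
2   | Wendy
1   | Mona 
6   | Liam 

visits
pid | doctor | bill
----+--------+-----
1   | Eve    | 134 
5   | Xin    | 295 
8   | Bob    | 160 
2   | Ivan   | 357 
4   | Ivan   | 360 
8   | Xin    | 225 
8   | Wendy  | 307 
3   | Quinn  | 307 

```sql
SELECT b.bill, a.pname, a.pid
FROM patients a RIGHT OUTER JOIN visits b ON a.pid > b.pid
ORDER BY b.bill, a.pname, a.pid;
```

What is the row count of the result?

RIGHT JOIN keeps every row from `visits`; unmatched rows get NULL for `patients`'s columns.
Matching on a.pid > b.pid.
Matched pairs: 20; unmatched b rows kept: 0.
Total: 20 rows.

20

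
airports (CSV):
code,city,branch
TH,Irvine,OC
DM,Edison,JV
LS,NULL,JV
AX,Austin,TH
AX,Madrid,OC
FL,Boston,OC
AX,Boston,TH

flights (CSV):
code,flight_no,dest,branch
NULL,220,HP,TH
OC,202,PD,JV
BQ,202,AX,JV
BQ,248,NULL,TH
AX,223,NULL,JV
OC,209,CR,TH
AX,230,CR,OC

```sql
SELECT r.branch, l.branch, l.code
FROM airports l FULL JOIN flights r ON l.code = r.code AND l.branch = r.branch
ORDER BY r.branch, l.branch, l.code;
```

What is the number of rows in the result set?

FULL OUTER JOIN keeps every row from both sides; unmatched rows get NULL for the other side's columns.
Matching on l.code = r.code AND l.branch = r.branch. A NULL in a compared column never satisfies the condition.
Matched pairs: 1; unmatched l rows kept: 6; unmatched r rows kept: 6.
Total: 1 matched + 12 padded = 13 rows.

13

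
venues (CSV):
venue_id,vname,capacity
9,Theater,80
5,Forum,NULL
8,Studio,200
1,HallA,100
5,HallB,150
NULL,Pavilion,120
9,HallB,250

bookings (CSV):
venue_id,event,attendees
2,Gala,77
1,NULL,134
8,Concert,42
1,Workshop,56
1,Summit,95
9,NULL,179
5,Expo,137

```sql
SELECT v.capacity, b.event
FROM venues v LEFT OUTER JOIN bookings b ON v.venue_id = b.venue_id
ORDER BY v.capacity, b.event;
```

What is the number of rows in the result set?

9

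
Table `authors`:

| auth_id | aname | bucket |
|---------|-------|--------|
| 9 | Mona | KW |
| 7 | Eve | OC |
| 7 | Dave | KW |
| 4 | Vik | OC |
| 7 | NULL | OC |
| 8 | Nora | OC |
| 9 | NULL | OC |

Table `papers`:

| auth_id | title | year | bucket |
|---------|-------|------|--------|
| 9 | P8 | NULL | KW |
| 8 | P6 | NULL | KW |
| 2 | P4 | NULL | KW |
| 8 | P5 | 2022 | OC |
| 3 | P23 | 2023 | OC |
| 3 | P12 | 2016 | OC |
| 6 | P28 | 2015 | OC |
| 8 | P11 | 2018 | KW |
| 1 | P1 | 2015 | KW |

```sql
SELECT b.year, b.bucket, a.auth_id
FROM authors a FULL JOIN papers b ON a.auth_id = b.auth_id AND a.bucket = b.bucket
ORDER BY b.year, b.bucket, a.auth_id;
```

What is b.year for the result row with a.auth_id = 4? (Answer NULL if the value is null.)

NULL

FULL OUTER JOIN keeps every row from both sides; unmatched rows get NULL for the other side's columns.
Matching on a.auth_id = b.auth_id AND a.bucket = b.bucket.
- a row (auth_id=9, bucket=KW): matches 1 b row(s) → 1 output row(s).
- a row (auth_id=7, bucket=OC): no match → kept, b columns NULL.
- a row (auth_id=7, bucket=KW): no match → kept, b columns NULL.
- a row (auth_id=4, bucket=OC): no match → kept, b columns NULL.
- a row (auth_id=7, bucket=OC): no match → kept, b columns NULL.
- a row (auth_id=8, bucket=OC): matches 1 b row(s) → 1 output row(s).
- a row (auth_id=9, bucket=OC): no match → kept, b columns NULL.
- plus 7 unmatched b row(s), each kept with NULL a columns.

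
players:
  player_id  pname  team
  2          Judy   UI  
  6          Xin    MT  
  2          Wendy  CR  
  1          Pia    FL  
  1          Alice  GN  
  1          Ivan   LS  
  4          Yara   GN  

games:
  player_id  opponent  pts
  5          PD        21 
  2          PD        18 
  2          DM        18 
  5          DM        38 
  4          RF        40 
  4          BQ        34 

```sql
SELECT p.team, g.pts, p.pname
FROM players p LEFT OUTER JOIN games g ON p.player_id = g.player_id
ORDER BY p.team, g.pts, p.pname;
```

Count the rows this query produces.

LEFT JOIN keeps every row from `players`; unmatched rows get NULL for `games`'s columns.
Matching on p.player_id = g.player_id.
Matched pairs: 6; unmatched p rows kept: 4.
Total: 6 matched + 4 padded = 10 rows.

10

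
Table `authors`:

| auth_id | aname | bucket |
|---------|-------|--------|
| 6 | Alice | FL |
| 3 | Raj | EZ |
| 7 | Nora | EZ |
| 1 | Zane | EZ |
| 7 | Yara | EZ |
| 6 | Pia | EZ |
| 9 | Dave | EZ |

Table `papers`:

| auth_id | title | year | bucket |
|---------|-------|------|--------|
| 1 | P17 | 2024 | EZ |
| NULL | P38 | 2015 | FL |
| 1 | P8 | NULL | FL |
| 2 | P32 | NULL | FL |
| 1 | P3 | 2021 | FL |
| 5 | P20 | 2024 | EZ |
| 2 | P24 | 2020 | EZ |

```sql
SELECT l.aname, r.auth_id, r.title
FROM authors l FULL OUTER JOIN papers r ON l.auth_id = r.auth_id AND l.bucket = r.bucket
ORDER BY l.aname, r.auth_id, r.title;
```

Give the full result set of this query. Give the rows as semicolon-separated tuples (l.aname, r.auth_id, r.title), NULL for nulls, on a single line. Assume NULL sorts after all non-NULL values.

(Alice, NULL, NULL); (Dave, NULL, NULL); (Nora, NULL, NULL); (Pia, NULL, NULL); (Raj, NULL, NULL); (Yara, NULL, NULL); (Zane, 1, P17); (NULL, 1, P3); (NULL, 1, P8); (NULL, 2, P24); (NULL, 2, P32); (NULL, 5, P20); (NULL, NULL, P38)

FULL OUTER JOIN keeps every row from both sides; unmatched rows get NULL for the other side's columns.
Matching on l.auth_id = r.auth_id AND l.bucket = r.bucket. A NULL in a compared column never satisfies the condition.
- l[0] auth_id=6, bucket=FL → no match; kept with NULLs on the r side.
- l[1] auth_id=3, bucket=EZ → no match; kept with NULLs on the r side.
- l[2] auth_id=7, bucket=EZ → no match; kept with NULLs on the r side.
- l[3] auth_id=1, bucket=EZ → 1 match(es) in r → 1 row(s).
- l[4] auth_id=7, bucket=EZ → no match; kept with NULLs on the r side.
- l[5] auth_id=6, bucket=EZ → no match; kept with NULLs on the r side.
- l[6] auth_id=9, bucket=EZ → no match; kept with NULLs on the r side.
- 6 row(s) from r found no l partner → padded with NULL.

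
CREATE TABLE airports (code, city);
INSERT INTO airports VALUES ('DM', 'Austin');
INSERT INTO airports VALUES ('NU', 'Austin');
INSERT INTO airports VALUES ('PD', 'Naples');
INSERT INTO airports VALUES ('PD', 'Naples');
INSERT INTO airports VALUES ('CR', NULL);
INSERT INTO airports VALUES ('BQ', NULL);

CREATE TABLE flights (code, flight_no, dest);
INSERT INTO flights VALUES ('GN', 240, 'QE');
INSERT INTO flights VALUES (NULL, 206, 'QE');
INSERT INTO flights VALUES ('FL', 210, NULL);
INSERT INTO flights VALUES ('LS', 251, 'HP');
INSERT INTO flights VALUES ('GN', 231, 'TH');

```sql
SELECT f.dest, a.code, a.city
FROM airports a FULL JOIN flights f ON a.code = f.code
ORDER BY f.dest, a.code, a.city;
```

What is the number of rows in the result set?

FULL OUTER JOIN keeps every row from both sides; unmatched rows get NULL for the other side's columns.
Matching on a.code = f.code. A NULL in a compared column never satisfies the condition.
- code=DM: no f row matches, row kept with f columns NULL.
- code=NU: no f row matches, row kept with f columns NULL.
- code=PD: no f row matches, row kept with f columns NULL.
- code=PD: no f row matches, row kept with f columns NULL.
- code=CR: no f row matches, row kept with f columns NULL.
- code=BQ: no f row matches, row kept with f columns NULL.
- 5 f row(s) had no a match → kept, a columns NULL.
Total: 0 matched + 11 padded = 11 rows.

11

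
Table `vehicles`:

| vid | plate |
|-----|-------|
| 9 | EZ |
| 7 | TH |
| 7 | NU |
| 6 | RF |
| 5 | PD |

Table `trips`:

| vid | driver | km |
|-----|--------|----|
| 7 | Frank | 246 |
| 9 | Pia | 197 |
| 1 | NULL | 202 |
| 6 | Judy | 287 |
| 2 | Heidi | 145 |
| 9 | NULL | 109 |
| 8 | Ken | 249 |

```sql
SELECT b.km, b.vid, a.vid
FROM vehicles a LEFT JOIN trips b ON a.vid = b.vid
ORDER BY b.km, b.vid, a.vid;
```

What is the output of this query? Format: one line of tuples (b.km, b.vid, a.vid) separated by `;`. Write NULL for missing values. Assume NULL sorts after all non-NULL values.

(109, 9, 9); (197, 9, 9); (246, 7, 7); (246, 7, 7); (287, 6, 6); (NULL, NULL, 5)

LEFT JOIN keeps every row from `vehicles`; unmatched rows get NULL for `trips`'s columns.
Matching on a.vid = b.vid.
- vid=9: 2 matching b row(s), so 2 row(s) emitted.
- vid=7: 1 matching b row(s), so 1 row(s) emitted.
- vid=7: 1 matching b row(s), so 1 row(s) emitted.
- vid=6: 1 matching b row(s), so 1 row(s) emitted.
- vid=5: no b row matches, row kept with b columns NULL.
After projecting and ordering:
b.km | b.vid | a.vid
109 | 9 | 9
197 | 9 | 9
246 | 7 | 7
246 | 7 | 7
287 | 6 | 6
NULL | NULL | 5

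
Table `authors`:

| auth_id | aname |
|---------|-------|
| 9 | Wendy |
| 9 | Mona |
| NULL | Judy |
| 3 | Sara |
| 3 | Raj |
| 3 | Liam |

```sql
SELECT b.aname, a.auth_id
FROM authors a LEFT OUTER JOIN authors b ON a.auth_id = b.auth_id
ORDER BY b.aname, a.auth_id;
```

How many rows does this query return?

LEFT JOIN keeps every row from `authors a`; unmatched rows get NULL for `authors b`'s columns.
Matching on a.auth_id = b.auth_id. A NULL in a compared column never satisfies the condition.
- auth_id=9: 2 matching b row(s), so 2 row(s) emitted.
- auth_id=9: 2 matching b row(s), so 2 row(s) emitted.
- auth_id=NULL: no b row matches, row kept with b columns NULL.
- auth_id=3: 3 matching b row(s), so 3 row(s) emitted.
- auth_id=3: 3 matching b row(s), so 3 row(s) emitted.
- auth_id=3: 3 matching b row(s), so 3 row(s) emitted.
Total: 13 matched + 1 padded = 14 rows.

14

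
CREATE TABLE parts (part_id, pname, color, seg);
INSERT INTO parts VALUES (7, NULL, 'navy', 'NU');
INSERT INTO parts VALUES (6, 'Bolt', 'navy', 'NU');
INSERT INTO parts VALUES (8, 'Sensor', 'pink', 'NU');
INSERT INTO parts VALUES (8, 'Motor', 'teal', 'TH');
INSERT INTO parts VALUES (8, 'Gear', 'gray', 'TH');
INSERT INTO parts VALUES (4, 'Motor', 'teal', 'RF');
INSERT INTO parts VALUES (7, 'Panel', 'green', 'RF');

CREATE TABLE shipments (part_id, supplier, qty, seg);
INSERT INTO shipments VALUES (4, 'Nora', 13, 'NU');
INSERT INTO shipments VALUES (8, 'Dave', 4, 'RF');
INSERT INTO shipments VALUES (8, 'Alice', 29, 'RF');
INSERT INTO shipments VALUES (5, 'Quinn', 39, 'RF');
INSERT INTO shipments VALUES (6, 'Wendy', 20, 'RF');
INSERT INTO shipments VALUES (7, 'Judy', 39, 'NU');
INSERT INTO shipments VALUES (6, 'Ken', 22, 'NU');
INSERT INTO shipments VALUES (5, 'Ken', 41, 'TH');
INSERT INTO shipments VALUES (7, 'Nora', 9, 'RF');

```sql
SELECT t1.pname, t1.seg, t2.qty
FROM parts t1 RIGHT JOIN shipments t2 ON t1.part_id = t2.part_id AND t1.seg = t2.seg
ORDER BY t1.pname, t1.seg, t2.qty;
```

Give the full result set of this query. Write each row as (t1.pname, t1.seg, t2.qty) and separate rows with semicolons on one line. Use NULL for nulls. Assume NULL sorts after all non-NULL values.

(Bolt, NU, 22); (Panel, RF, 9); (NULL, NU, 39); (NULL, NULL, 4); (NULL, NULL, 13); (NULL, NULL, 20); (NULL, NULL, 29); (NULL, NULL, 39); (NULL, NULL, 41)

RIGHT JOIN keeps every row from `shipments`; unmatched rows get NULL for `parts`'s columns.
Matching on t1.part_id = t2.part_id AND t1.seg = t2.seg.
Matched pairs: 3; unmatched t2 rows kept: 6.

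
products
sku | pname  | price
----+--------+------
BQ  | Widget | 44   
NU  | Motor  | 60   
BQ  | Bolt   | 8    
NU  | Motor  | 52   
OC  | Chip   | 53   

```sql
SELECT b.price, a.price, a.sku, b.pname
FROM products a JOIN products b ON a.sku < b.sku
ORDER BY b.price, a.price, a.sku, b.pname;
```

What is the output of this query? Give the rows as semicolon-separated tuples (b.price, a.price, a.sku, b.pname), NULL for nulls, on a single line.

(52, 8, BQ, Motor); (52, 44, BQ, Motor); (53, 8, BQ, Chip); (53, 44, BQ, Chip); (53, 52, NU, Chip); (53, 60, NU, Chip); (60, 8, BQ, Motor); (60, 44, BQ, Motor)

INNER JOIN keeps only pairs where the ON condition holds.
Matching on a.sku < b.sku.
- a (sku=BQ) pairs with 3 row(s) of b.
- a (sku=NU) pairs with 1 row(s) of b.
- a (sku=BQ) pairs with 3 row(s) of b.
- a (sku=NU) pairs with 1 row(s) of b.
- a (sku=OC) has no partner → excluded.
After projecting and ordering:
b.price | a.price | a.sku | b.pname
52 | 8 | BQ | Motor
52 | 44 | BQ | Motor
53 | 8 | BQ | Chip
53 | 44 | BQ | Chip
53 | 52 | NU | Chip
53 | 60 | NU | Chip
60 | 8 | BQ | Motor
60 | 44 | BQ | Motor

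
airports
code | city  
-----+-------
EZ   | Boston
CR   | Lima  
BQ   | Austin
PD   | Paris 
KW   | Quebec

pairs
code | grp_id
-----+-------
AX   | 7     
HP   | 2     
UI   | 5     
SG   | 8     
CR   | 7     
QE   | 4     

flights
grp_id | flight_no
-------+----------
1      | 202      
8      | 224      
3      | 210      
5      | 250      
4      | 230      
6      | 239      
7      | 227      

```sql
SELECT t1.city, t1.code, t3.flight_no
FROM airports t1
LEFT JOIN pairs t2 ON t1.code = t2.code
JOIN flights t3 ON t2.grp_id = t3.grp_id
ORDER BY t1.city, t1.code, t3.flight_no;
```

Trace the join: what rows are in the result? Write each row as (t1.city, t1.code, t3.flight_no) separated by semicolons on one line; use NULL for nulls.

(Lima, CR, 227)

Joins associate left-to-right: airports LEFT JOIN pairs on code gives 5 intermediate row(s).
Then INNER JOIN `flights t3` on grp_id: keep only rows whose t2.grp_id appears in t3.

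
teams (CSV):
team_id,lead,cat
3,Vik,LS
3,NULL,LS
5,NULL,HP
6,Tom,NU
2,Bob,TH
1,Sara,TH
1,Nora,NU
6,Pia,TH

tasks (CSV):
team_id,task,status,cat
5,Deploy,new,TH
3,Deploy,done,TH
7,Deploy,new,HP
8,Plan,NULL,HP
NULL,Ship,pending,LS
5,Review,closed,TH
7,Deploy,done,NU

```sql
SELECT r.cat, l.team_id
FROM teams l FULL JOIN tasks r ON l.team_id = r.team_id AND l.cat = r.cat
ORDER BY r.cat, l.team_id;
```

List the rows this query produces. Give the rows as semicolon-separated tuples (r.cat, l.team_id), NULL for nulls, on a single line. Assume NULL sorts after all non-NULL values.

(HP, NULL); (HP, NULL); (LS, NULL); (NU, NULL); (TH, NULL); (TH, NULL); (TH, NULL); (NULL, 1); (NULL, 1); (NULL, 2); (NULL, 3); (NULL, 3); (NULL, 5); (NULL, 6); (NULL, 6)

FULL OUTER JOIN keeps every row from both sides; unmatched rows get NULL for the other side's columns.
Matching on l.team_id = r.team_id AND l.cat = r.cat. A NULL in a compared column never satisfies the condition.
Matched pairs: 0; unmatched l rows kept: 8; unmatched r rows kept: 7.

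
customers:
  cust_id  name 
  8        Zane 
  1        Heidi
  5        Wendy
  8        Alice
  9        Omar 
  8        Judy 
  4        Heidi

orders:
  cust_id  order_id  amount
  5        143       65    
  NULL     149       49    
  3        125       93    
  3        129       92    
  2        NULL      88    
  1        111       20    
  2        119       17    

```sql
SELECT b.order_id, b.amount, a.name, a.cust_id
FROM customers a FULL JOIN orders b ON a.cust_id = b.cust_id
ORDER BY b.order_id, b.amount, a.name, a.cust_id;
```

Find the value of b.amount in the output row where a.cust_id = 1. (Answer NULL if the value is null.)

FULL OUTER JOIN keeps every row from both sides; unmatched rows get NULL for the other side's columns.
Matching on a.cust_id = b.cust_id. A NULL in a compared column never satisfies the condition.
Matched pairs: 2; unmatched a rows kept: 5; unmatched b rows kept: 5.

20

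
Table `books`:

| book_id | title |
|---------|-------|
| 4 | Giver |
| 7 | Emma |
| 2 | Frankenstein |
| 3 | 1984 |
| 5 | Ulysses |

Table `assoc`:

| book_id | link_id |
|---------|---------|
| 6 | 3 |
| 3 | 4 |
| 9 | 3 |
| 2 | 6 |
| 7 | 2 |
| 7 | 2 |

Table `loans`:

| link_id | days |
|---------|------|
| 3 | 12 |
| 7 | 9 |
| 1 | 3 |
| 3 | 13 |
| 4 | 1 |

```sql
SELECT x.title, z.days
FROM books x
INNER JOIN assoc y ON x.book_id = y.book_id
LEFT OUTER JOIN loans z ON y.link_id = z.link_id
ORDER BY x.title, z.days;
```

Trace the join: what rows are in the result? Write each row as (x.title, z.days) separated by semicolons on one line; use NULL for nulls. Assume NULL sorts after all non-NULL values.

(1984, 1); (Emma, NULL); (Emma, NULL); (Frankenstein, NULL)

Joins associate left-to-right: books INNER JOIN assoc on book_id gives 4 intermediate row(s).
Then LEFT JOIN `loans z` on link_id: each of those 4 rows is kept; rows whose y.link_id has no match in z get NULL for z's columns.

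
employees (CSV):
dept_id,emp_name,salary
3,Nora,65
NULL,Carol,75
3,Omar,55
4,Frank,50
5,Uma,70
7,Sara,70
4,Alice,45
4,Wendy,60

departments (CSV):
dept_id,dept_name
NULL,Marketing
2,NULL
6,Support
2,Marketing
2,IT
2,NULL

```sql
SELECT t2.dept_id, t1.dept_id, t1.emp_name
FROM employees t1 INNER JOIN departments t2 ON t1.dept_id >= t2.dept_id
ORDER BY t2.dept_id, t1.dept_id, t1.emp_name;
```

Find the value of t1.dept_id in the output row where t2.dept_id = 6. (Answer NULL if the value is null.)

INNER JOIN keeps only pairs where the ON condition holds.
Matching on t1.dept_id >= t2.dept_id. A NULL in a compared column never satisfies the condition.
- t1 (dept_id=3) pairs with 4 row(s) of t2.
- t1 (dept_id=NULL) has no partner → excluded.
- t1 (dept_id=3) pairs with 4 row(s) of t2.
- t1 (dept_id=4) pairs with 4 row(s) of t2.
- t1 (dept_id=5) pairs with 4 row(s) of t2.
- t1 (dept_id=7) pairs with 5 row(s) of t2.
- t1 (dept_id=4) pairs with 4 row(s) of t2.
- t1 (dept_id=4) pairs with 4 row(s) of t2.

7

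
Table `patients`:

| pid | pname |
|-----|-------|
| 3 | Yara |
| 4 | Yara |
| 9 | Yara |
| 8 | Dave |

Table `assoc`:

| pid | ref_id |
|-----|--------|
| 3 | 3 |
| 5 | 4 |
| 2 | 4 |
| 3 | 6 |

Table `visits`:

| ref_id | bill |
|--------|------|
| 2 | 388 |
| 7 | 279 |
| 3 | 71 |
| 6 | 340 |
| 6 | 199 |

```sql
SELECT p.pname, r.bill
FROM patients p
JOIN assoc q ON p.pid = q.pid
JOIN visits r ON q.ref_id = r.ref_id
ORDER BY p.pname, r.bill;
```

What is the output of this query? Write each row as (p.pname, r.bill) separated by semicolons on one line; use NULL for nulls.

Joins associate left-to-right: patients INNER JOIN assoc on pid gives 2 intermediate row(s).
Then INNER JOIN `visits r` on ref_id: keep only rows whose q.ref_id appears in r.

(Yara, 71); (Yara, 199); (Yara, 340)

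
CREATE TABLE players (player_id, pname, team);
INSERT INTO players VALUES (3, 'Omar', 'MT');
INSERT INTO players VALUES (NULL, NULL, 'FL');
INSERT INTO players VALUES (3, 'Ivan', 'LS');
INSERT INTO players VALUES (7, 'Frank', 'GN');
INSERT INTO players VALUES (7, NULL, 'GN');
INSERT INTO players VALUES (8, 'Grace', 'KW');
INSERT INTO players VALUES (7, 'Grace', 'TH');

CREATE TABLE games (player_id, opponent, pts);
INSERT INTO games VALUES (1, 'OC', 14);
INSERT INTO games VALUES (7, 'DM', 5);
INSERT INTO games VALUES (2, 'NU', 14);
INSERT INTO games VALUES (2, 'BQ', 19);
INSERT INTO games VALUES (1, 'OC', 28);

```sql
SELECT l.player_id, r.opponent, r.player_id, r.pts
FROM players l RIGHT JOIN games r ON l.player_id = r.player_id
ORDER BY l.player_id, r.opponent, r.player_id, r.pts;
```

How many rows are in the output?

RIGHT JOIN keeps every row from `games`; unmatched rows get NULL for `players`'s columns.
Matching on l.player_id = r.player_id. A NULL in a compared column never satisfies the condition.
- l row (player_id=3): no match.
- l row (player_id=NULL): no match.
- l row (player_id=3): no match.
- l row (player_id=7): matches 1 r row(s) → 1 output row(s).
- l row (player_id=7): matches 1 r row(s) → 1 output row(s).
- l row (player_id=8): no match.
- l row (player_id=7): matches 1 r row(s) → 1 output row(s).
- 4 row(s) from r found no l partner → padded with NULL.
Total: 3 matched + 4 padded = 7 rows.

7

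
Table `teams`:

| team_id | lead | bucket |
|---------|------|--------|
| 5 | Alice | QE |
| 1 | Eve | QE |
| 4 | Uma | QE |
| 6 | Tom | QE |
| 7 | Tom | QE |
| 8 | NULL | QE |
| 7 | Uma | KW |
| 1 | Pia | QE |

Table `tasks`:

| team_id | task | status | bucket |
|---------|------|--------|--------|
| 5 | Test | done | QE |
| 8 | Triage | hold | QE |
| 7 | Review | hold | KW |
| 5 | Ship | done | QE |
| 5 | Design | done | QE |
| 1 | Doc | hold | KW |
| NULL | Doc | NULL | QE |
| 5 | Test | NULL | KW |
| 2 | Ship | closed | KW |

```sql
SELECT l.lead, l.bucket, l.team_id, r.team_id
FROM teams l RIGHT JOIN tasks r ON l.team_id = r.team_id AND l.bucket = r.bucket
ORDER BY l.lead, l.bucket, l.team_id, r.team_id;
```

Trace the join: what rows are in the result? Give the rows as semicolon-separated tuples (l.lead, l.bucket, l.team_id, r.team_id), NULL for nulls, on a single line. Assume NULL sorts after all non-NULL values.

(Alice, QE, 5, 5); (Alice, QE, 5, 5); (Alice, QE, 5, 5); (Uma, KW, 7, 7); (NULL, QE, 8, 8); (NULL, NULL, NULL, 1); (NULL, NULL, NULL, 2); (NULL, NULL, NULL, 5); (NULL, NULL, NULL, NULL)

RIGHT JOIN keeps every row from `tasks`; unmatched rows get NULL for `teams`'s columns.
Matching on l.team_id = r.team_id AND l.bucket = r.bucket. A NULL in a compared column never satisfies the condition.
- l[0] team_id=5, bucket=QE → 3 match(es) in r → 3 row(s).
- l[1] team_id=1, bucket=QE → no match.
- l[2] team_id=4, bucket=QE → no match.
- l[3] team_id=6, bucket=QE → no match.
- l[4] team_id=7, bucket=QE → no match.
- l[5] team_id=8, bucket=QE → 1 match(es) in r → 1 row(s).
- l[6] team_id=7, bucket=KW → 1 match(es) in r → 1 row(s).
- l[7] team_id=1, bucket=QE → no match.
- plus 4 unmatched r row(s), each kept with NULL l columns.
After projecting and ordering:
l.lead | l.bucket | l.team_id | r.team_id
Alice | QE | 5 | 5
Alice | QE | 5 | 5
Alice | QE | 5 | 5
Uma | KW | 7 | 7
NULL | QE | 8 | 8
NULL | NULL | NULL | 1
NULL | NULL | NULL | 2
NULL | NULL | NULL | 5
NULL | NULL | NULL | NULL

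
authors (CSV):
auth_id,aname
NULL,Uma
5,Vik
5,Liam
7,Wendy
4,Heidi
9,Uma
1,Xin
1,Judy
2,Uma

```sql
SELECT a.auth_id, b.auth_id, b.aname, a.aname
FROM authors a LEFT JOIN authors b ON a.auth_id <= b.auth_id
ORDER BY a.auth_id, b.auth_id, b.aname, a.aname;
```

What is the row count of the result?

39

LEFT JOIN keeps every row from `authors a`; unmatched rows get NULL for `authors b`'s columns.
Matching on a.auth_id <= b.auth_id. A NULL in a compared column never satisfies the condition.
- a[0] auth_id=NULL → no match; kept with NULLs on the b side.
- a[1] auth_id=5 → 4 match(es) in b → 4 row(s).
- a[2] auth_id=5 → 4 match(es) in b → 4 row(s).
- a[3] auth_id=7 → 2 match(es) in b → 2 row(s).
- a[4] auth_id=4 → 5 match(es) in b → 5 row(s).
- a[5] auth_id=9 → 1 match(es) in b → 1 row(s).
- a[6] auth_id=1 → 8 match(es) in b → 8 row(s).
- a[7] auth_id=1 → 8 match(es) in b → 8 row(s).
- a[8] auth_id=2 → 6 match(es) in b → 6 row(s).
Total: 38 matched + 1 padded = 39 rows.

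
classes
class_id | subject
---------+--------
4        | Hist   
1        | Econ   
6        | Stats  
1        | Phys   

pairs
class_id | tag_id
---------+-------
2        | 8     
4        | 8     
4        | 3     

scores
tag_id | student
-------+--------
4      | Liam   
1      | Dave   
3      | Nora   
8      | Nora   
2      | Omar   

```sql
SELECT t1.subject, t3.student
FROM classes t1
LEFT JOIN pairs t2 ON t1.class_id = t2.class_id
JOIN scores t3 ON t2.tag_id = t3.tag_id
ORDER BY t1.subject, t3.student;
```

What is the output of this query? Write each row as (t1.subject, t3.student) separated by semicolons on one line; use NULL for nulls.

Joins associate left-to-right: classes LEFT JOIN pairs on class_id gives 5 intermediate row(s).
Then INNER JOIN `scores t3` on tag_id: keep only rows whose t2.tag_id appears in t3.

(Hist, Nora); (Hist, Nora)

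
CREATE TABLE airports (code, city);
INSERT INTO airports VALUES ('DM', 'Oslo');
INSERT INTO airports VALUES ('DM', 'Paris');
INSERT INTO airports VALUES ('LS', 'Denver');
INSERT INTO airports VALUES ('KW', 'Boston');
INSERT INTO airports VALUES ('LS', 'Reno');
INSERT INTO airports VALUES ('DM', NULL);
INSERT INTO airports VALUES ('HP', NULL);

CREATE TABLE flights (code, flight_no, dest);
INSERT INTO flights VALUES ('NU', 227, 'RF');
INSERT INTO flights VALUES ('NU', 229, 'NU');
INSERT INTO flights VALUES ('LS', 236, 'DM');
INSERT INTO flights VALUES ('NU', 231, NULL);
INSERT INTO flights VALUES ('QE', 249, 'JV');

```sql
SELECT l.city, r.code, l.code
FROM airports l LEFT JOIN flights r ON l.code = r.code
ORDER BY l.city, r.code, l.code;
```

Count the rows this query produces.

LEFT JOIN keeps every row from `airports`; unmatched rows get NULL for `flights`'s columns.
Matching on l.code = r.code.
- l row (code=DM): no match → kept, r columns NULL.
- l row (code=DM): no match → kept, r columns NULL.
- l row (code=LS): matches 1 r row(s) → 1 output row(s).
- l row (code=KW): no match → kept, r columns NULL.
- l row (code=LS): matches 1 r row(s) → 1 output row(s).
- l row (code=DM): no match → kept, r columns NULL.
- l row (code=HP): no match → kept, r columns NULL.
Total: 2 matched + 5 padded = 7 rows.

7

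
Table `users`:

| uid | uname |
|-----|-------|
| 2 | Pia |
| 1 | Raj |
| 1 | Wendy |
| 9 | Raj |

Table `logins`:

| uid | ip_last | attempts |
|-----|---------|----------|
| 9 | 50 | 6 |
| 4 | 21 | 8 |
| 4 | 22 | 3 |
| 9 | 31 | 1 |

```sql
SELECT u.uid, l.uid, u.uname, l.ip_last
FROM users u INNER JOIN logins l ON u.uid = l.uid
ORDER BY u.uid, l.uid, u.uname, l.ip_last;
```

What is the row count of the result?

2

INNER JOIN keeps only pairs where the ON condition holds.
Matching on u.uid = l.uid.
- uid=2: no matching l row, dropped.
- uid=1: no matching l row, dropped.
- uid=1: no matching l row, dropped.
- uid=9: 2 matching l row(s), so 2 row(s) emitted.
Total: 2 rows.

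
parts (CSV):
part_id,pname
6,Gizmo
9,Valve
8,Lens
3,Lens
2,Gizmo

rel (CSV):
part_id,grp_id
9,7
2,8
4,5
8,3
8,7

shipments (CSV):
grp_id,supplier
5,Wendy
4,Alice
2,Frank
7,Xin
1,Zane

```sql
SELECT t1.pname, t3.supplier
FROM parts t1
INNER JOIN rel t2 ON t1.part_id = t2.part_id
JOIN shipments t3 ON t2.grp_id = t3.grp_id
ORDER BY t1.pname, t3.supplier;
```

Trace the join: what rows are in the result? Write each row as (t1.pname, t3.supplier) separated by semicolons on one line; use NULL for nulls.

(Lens, Xin); (Valve, Xin)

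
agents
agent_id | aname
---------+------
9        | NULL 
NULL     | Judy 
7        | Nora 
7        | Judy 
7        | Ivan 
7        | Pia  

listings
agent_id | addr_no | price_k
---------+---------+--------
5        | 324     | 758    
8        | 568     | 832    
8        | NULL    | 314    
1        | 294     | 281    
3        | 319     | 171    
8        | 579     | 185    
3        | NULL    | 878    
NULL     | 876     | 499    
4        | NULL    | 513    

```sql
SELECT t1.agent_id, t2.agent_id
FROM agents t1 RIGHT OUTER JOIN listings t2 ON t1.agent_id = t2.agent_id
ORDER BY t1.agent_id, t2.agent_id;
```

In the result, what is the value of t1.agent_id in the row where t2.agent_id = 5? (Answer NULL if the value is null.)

NULL

RIGHT JOIN keeps every row from `listings`; unmatched rows get NULL for `agents`'s columns.
Matching on t1.agent_id = t2.agent_id. A NULL in a compared column never satisfies the condition.
Matched pairs: 0; unmatched t2 rows kept: 9.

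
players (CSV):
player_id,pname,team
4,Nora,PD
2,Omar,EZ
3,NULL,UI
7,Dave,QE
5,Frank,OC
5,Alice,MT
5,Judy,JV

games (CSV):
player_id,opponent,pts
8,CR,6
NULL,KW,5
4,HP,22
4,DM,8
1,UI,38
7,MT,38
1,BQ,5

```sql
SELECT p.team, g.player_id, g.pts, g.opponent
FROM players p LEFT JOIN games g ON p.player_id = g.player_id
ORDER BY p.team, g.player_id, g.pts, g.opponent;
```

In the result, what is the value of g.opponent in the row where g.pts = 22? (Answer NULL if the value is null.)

HP

LEFT JOIN keeps every row from `players`; unmatched rows get NULL for `games`'s columns.
Matching on p.player_id = g.player_id. A NULL in a compared column never satisfies the condition.
Matched pairs: 3; unmatched p rows kept: 5.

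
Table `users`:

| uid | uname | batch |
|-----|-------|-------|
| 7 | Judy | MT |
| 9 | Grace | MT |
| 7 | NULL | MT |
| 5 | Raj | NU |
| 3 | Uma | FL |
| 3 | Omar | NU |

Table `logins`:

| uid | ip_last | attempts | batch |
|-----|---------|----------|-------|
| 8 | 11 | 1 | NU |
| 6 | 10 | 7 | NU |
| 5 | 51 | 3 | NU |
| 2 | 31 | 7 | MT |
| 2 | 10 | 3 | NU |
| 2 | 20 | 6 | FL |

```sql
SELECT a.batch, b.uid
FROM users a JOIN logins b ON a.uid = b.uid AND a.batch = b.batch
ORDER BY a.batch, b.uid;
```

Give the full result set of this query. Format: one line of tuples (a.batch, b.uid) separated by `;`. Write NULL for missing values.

(NU, 5)

INNER JOIN keeps only pairs where the ON condition holds.
Matching on a.uid = b.uid AND a.batch = b.batch.
- a row (uid=7, batch=MT): no match → dropped.
- a row (uid=9, batch=MT): no match → dropped.
- a row (uid=7, batch=MT): no match → dropped.
- a row (uid=5, batch=NU): matches 1 b row(s) → 1 output row(s).
- a row (uid=3, batch=FL): no match → dropped.
- a row (uid=3, batch=NU): no match → dropped.
After projecting and ordering:
a.batch | b.uid
NU | 5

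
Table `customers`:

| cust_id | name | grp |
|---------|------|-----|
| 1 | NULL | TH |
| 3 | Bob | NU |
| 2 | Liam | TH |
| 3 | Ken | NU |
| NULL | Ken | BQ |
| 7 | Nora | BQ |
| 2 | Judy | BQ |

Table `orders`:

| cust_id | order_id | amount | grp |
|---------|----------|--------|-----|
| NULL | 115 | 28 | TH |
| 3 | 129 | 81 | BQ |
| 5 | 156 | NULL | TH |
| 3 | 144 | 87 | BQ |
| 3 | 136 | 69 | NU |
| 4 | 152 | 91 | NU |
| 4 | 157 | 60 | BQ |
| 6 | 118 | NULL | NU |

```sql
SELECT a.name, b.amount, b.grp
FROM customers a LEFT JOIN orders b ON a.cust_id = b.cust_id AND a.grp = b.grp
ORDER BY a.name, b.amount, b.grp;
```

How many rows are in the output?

LEFT JOIN keeps every row from `customers`; unmatched rows get NULL for `orders`'s columns.
Matching on a.cust_id = b.cust_id AND a.grp = b.grp. A NULL in a compared column never satisfies the condition.
- cust_id=1, grp=TH: no b row matches, row kept with b columns NULL.
- cust_id=3, grp=NU: 1 matching b row(s), so 1 row(s) emitted.
- cust_id=2, grp=TH: no b row matches, row kept with b columns NULL.
- cust_id=3, grp=NU: 1 matching b row(s), so 1 row(s) emitted.
- cust_id=NULL, grp=BQ: no b row matches, row kept with b columns NULL.
- cust_id=7, grp=BQ: no b row matches, row kept with b columns NULL.
- cust_id=2, grp=BQ: no b row matches, row kept with b columns NULL.
Total: 2 matched + 5 padded = 7 rows.

7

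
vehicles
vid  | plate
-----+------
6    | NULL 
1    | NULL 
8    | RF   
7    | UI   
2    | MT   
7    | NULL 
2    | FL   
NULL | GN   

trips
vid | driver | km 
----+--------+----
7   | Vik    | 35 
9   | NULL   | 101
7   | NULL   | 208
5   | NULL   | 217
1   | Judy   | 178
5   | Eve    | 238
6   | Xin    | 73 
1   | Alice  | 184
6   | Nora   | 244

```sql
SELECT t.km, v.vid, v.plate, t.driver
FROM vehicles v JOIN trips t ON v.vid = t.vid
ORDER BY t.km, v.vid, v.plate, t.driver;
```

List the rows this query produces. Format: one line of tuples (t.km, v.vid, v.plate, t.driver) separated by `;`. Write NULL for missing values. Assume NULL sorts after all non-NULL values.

(35, 7, UI, Vik); (35, 7, NULL, Vik); (73, 6, NULL, Xin); (178, 1, NULL, Judy); (184, 1, NULL, Alice); (208, 7, UI, NULL); (208, 7, NULL, NULL); (244, 6, NULL, Nora)

INNER JOIN keeps only pairs where the ON condition holds.
Matching on v.vid = t.vid. A NULL in a compared column never satisfies the condition.
- v row (vid=6): matches 2 t row(s) → 2 output row(s).
- v row (vid=1): matches 2 t row(s) → 2 output row(s).
- v row (vid=8): no match → dropped.
- v row (vid=7): matches 2 t row(s) → 2 output row(s).
- v row (vid=2): no match → dropped.
- v row (vid=7): matches 2 t row(s) → 2 output row(s).
- v row (vid=2): no match → dropped.
- v row (vid=NULL): no match → dropped.
After projecting and ordering:
t.km | v.vid | v.plate | t.driver
35 | 7 | UI | Vik
35 | 7 | NULL | Vik
73 | 6 | NULL | Xin
178 | 1 | NULL | Judy
184 | 1 | NULL | Alice
208 | 7 | UI | NULL
208 | 7 | NULL | NULL
244 | 6 | NULL | Nora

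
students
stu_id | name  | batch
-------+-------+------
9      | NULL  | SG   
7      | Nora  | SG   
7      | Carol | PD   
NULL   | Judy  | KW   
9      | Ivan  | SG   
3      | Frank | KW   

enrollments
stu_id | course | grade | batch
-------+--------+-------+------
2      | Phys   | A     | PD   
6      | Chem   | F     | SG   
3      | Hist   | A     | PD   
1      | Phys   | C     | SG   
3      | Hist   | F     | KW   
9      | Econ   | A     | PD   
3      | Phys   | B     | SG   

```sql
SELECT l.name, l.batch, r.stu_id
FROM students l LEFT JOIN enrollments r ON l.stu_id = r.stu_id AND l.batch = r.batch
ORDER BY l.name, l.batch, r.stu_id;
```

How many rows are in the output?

LEFT JOIN keeps every row from `students`; unmatched rows get NULL for `enrollments`'s columns.
Matching on l.stu_id = r.stu_id AND l.batch = r.batch. A NULL in a compared column never satisfies the condition.
- stu_id=9, batch=SG: no r row matches, row kept with r columns NULL.
- stu_id=7, batch=SG: no r row matches, row kept with r columns NULL.
- stu_id=7, batch=PD: no r row matches, row kept with r columns NULL.
- stu_id=NULL, batch=KW: no r row matches, row kept with r columns NULL.
- stu_id=9, batch=SG: no r row matches, row kept with r columns NULL.
- stu_id=3, batch=KW: 1 matching r row(s), so 1 row(s) emitted.
Total: 1 matched + 5 padded = 6 rows.

6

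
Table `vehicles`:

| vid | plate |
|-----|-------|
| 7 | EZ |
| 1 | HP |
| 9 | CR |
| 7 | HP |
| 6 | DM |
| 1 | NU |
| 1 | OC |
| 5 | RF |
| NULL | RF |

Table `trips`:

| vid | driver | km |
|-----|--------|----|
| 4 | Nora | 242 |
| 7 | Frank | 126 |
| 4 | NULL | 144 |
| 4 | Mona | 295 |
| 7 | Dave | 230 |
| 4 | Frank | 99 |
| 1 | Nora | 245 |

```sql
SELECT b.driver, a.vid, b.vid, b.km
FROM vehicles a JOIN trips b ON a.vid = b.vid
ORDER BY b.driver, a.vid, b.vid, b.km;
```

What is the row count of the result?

7

INNER JOIN keeps only pairs where the ON condition holds.
Matching on a.vid = b.vid. A NULL in a compared column never satisfies the condition.
- a[0] vid=7 → 2 match(es) in b → 2 row(s).
- a[1] vid=1 → 1 match(es) in b → 1 row(s).
- a[2] vid=9 → no match; dropped.
- a[3] vid=7 → 2 match(es) in b → 2 row(s).
- a[4] vid=6 → no match; dropped.
- a[5] vid=1 → 1 match(es) in b → 1 row(s).
- a[6] vid=1 → 1 match(es) in b → 1 row(s).
- a[7] vid=5 → no match; dropped.
- a[8] vid=NULL → no match; dropped.
Total: 7 rows.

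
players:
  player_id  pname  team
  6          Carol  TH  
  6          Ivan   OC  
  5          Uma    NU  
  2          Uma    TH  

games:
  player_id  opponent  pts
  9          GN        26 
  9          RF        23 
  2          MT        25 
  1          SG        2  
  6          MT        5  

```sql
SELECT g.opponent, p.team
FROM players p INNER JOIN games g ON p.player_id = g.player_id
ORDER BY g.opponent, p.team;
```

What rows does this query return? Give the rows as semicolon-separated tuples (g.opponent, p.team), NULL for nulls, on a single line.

(MT, OC); (MT, TH); (MT, TH)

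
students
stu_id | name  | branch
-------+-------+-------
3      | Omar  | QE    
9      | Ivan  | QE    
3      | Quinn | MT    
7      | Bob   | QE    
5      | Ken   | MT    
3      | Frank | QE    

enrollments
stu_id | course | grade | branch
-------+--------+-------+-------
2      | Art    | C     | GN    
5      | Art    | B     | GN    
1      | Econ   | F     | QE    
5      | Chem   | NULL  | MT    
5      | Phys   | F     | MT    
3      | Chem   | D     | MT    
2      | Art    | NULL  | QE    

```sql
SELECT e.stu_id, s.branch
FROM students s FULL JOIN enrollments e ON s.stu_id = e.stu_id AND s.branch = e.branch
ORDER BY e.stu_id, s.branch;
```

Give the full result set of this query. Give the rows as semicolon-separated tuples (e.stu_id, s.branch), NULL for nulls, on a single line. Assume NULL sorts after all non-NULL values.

FULL OUTER JOIN keeps every row from both sides; unmatched rows get NULL for the other side's columns.
Matching on s.stu_id = e.stu_id AND s.branch = e.branch.
- s[0] stu_id=3, branch=QE → no match; kept with NULLs on the e side.
- s[1] stu_id=9, branch=QE → no match; kept with NULLs on the e side.
- s[2] stu_id=3, branch=MT → 1 match(es) in e → 1 row(s).
- s[3] stu_id=7, branch=QE → no match; kept with NULLs on the e side.
- s[4] stu_id=5, branch=MT → 2 match(es) in e → 2 row(s).
- s[5] stu_id=3, branch=QE → no match; kept with NULLs on the e side.
- 4 e row(s) had no s match → kept, s columns NULL.

(1, NULL); (2, NULL); (2, NULL); (3, MT); (5, MT); (5, MT); (5, NULL); (NULL, QE); (NULL, QE); (NULL, QE); (NULL, QE)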